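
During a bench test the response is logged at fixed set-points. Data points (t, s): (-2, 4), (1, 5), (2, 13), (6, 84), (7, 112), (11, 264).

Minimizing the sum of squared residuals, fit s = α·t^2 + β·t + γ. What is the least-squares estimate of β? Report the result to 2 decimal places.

Compute the Gram sums: Σt^2·t^2 = 18371, Σt^2·t = 1891, Σt^2 = 215, Σt·t = 215, Σt = 25, Σ1 = 6.
Moment sums: Σt^2·s = 40529, Σt·s = 4215, Σs = 482.
MᵀM·[α, β, γ]ᵀ = Mᵀs becomes [[18371, 1891, 215]; [1891, 215, 25]; [215, 25, 6]]·[α, β, γ]ᵀ = [40529, 4215, 482]ᵀ.
Row-reducing yields α = 40895/20559, β = 42131/20559, γ = 3541/6853.

β = 2.05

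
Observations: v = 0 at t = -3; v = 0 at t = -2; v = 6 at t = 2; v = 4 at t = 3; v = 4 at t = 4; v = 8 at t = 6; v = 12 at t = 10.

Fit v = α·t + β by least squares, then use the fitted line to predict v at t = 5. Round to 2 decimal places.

Forming XᵀX = [[178, 20]; [20, 7]] and Xᵀv = [208, 34]ᵀ gives XᵀX·[α, β]ᵀ = Xᵀv.
det = 178·7 − 20² = 846.
α = (208·7 − 20·34)/846 = 388/423; β = (178·34 − 20·208)/846 = 946/423.
At t = 5: v̂ = (388/423)·(5) + (946/423)·(1) = 962/141.

v̂ = 6.82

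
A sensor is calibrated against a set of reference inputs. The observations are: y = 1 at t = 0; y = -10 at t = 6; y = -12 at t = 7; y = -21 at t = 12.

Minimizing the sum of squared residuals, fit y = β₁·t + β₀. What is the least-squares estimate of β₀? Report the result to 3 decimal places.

The normal equations are: 229·β₁ + 25·β₀ = -396;  25·β₁ + 4·β₀ = -42.
(Σt·t = 229, Σt = 25, Σ1 = 4, Σt·y = -396, Σy = -42.)
Δ = 229·4 − 25² = 291.
β₁ = ((-396)·4 − 25·(-42))/291 = -178/97; β₀ = (229·(-42) − 25·(-396))/291 = 94/97.

β₀ = 0.969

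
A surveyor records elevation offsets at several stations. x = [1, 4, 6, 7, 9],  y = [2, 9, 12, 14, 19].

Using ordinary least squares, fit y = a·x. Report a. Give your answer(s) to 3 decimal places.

Compute the Gram sums: Σx·x = 183.
Moment sums: Σx·y = 379.
a = 379/183 = 2.07104.

a = 2.071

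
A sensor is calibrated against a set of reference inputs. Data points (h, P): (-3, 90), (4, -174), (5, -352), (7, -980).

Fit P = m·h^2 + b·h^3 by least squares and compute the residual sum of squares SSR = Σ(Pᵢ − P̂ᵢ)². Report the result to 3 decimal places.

Sums needed: Σh^2·h^2 = 3363, Σh^2·h^3 = 20713, Σh^3·h^3 = 138099.
Right-hand side: Σh^2·P = -58794, Σh^3·P = -393706.
So MᵀM·[m, b]ᵀ = MᵀP: [[3363, 20713]; [20713, 138099]]·[m, b]ᵀ = [-58794, -393706]ᵀ.
Δ = 3363·138099 − 20713² = 35398568.
m = ((-58794)·138099 − 20713·(-393706))/35398568 = 8859943/8849642; b = (3363·(-393706) − 20713·(-58794))/35398568 = -26558289/8849642.
Residuals: -172755/4424821, 9066850/4424821, -8393217/4424821, 1353380/4424821; SSR = 34920134/4424821.

SSR = 7.892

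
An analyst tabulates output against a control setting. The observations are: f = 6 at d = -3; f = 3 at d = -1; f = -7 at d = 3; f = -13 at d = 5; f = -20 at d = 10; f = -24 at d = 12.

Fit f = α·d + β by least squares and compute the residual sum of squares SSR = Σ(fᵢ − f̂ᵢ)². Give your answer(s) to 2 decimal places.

Compute the Gram sums: Σd·d = 288, Σd = 26, Σ1 = 6.
And Σd·f = -595, Σf = -55.
Eliminating β: 6·(row 1) − 26·(row 2) gives 1052·α = 6·(-595) − 26·(-55) = -2140, so α = -535/263.
Then β = ((-55) − 26·(-535/263))/6 = -185/526.
Residuals: 131/526, 693/526, -287/526, -1303/526, 365/526, 401/526; SSR = 4889/526.

SSR = 9.29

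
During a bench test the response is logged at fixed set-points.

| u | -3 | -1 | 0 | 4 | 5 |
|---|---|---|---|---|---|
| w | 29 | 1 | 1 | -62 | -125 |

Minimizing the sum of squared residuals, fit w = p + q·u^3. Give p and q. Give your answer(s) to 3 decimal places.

Entries of MᵀM: Σ1 = 5, Σu^3 = 161, Σu^3·u^3 = 20451.
Right-hand side: Σw = -156, Σu^3·w = -20377.
Normal equations: [[5, 161]; [161, 20451]]·[p, q]ᵀ = [-156, -20377]ᵀ.
Eliminating q: 20451·(row 1) − 161·(row 2) gives 76334·p = 20451·(-156) − 161·(-20377) = 90341, so p = 90341/76334.
Then q = ((-20377) − 161·(90341/76334))/20451 = -76769/76334.

p = 1.183, q = -1.006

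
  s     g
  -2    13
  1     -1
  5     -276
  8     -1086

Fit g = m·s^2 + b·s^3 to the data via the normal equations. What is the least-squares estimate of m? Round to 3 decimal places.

m = -1.057

Setting ∂/∂m … = 0 gives: 4738·m + 35862·b = -76353;  35862·m + 277834·b = -590637.
(Σs^2·s^2 = 4738, Σs^2·s^3 = 35862, Σs^3·s^3 = 277834, Σs^2·g = -76353, Σs^3·g = -590637.)
det = 4738·277834 − 35862² = 30294448.
m = ((-76353)·277834 − 35862·(-590637))/30294448 = -8008827/7573612; b = (4738·(-590637) − 35862·(-76353))/30294448 = -15066705/7573612.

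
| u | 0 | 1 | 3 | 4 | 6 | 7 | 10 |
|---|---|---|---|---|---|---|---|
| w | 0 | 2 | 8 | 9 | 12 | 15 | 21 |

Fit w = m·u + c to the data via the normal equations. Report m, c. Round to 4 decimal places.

m = 2.0659, c = 0.4225

Sums needed: Σu·u = 211, Σu = 31, Σ1 = 7.
And Σu·w = 449, Σw = 67.
Normal equations: [[211, 31]; [31, 7]]·[m, c]ᵀ = [449, 67]ᵀ.
det = 211·7 − 31² = 516.
m = (449·7 − 31·67)/516 = 533/258; c = (211·67 − 31·449)/516 = 109/258.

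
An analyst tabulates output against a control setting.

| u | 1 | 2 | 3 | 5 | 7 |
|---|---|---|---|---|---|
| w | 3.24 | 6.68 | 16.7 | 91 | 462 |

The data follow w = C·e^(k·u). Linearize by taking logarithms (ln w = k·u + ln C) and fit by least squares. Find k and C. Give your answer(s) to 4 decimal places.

k = 0.8359, C = 1.3475

Linearized form: ln w = k·u + ln C. From the 5 transformed points,
Sums: Σu = 18.0000, Σ(u)² = 88.0000, Σln w = 16.5365, Σu·ln w = 78.9233.
Normal system: [[88.0000, 18.0000]; [18.0000, 5]]·[k, ln C]ᵀ = [78.9233, 16.5365]ᵀ.
Solving (det = 116.0000): k = 0.83585, ln C = 0.29823, so C = exp(0.29823) = 1.34748.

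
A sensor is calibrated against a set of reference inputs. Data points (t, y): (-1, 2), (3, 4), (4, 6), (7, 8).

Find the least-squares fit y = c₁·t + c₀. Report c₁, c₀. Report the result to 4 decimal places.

c₁ = 0.7634, c₀ = 2.5191

From the data, Σt·t = 75, Σt = 13, Σ1 = 4.
Right-hand side: Σt·y = 90, Σy = 20.
Eliminating c₀: 4·(row 1) − 13·(row 2) gives 131·c₁ = 4·90 − 13·20 = 100, so c₁ = 100/131.
Then c₀ = (20 − 13·(100/131))/4 = 330/131.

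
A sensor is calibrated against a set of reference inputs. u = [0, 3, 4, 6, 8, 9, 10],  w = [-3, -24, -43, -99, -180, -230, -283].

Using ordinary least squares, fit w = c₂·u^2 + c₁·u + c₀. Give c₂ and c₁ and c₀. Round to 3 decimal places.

c₂ = -3.005, c₁ = 1.939, c₀ = -2.854

AᵀA·[c₂, c₁, c₀]ᵀ = Aᵀw reads: 22290·c₂ + 2548·c₁ + 306·c₀ = -62918;  2548·c₂ + 306·c₁ + 40·c₀ = -7178;  306·c₂ + 40·c₁ + 7·c₀ = -862.
Row-reducing yields c₂ = -38367/12767, c₁ = 24755/12767, c₀ = -36436/12767.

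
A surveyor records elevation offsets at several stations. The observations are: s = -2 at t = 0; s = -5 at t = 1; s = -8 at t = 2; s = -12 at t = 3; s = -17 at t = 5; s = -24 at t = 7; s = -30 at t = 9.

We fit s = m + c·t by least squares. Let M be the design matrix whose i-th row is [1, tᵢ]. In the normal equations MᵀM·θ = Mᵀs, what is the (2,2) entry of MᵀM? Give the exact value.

169

Row 2 ↔ basis t, column 2 ↔ basis t, so (MᵀM)_{2,2} = Σᵢ (t)·(t) = (0)·(0) + (1)·(1) + (2)·(2) + (3)·(3) + (5)·(5) + (7)·(7) + (9)·(9) = 169.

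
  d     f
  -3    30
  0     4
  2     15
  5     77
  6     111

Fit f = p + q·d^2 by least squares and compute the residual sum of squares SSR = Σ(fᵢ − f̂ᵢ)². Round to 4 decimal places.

From the data, Σ1 = 5, Σd^2 = 74, Σd^2·d^2 = 2018.
And Σf = 237, Σd^2·f = 6251.
So XᵀX·[p, q]ᵀ = Xᵀf: [[5, 74]; [74, 2018]]·[p, q]ᵀ = [237, 6251]ᵀ.
det = 5·2018 − 74² = 4614.
p = (237·2018 − 74·6251)/4614 = 7846/2307; q = (5·6251 − 74·237)/4614 = 13717/4614.
Residuals: -725/4614, 1382/2307, -225/769, -1113/1538, 1325/2307; SSR = 6103/4614.

SSR = 1.3227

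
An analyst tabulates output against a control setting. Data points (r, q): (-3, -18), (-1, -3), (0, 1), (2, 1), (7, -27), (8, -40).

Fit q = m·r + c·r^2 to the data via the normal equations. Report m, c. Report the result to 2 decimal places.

Forming AᵀA = [[127, 835]; [835, 6595]] and Aᵀq = [-450, -4044]ᵀ gives AᵀA·[m, c]ᵀ = Aᵀq.
det = 127·6595 − 835² = 140340.
m = ((-450)·6595 − 835·(-4044))/140340 = 13633/4678; c = (127·(-4044) − 835·(-450))/140340 = -22973/23390.

m = 2.91, c = -0.98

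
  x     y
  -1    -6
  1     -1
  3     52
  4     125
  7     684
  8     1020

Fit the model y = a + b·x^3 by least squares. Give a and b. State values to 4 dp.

Entries of MᵀM: Σ1 = 6, Σx^3 = 946, Σx^3·x^3 = 384620.
And Σy = 1874, Σx^3·y = 766261.
MᵀM·[a, b]ᵀ = Mᵀy becomes [[6, 946]; [946, 384620]]·[a, b]ᵀ = [1874, 766261]ᵀ.
Eliminating b: 384620·(row 1) − 946·(row 2) gives 1412804·a = 384620·1874 − 946·766261 = -4105026, so a = -2052513/706402.
Then b = (766261 − 946·(-2052513/706402))/384620 = 1412381/706402.

a = -2.9056, b = 1.9994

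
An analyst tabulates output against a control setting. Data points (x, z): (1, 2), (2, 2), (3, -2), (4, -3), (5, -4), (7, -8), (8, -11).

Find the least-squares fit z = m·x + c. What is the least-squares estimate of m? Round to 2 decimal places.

m = -1.86

Compute the Gram sums: Σx·x = 168, Σx = 30, Σ1 = 7.
And Σx·z = -176, Σz = -24.
So MᵀM·[m, c]ᵀ = Mᵀz: [[168, 30]; [30, 7]]·[m, c]ᵀ = [-176, -24]ᵀ.
Eliminating c: 7·(row 1) − 30·(row 2) gives 276·m = 7·(-176) − 30·(-24) = -512, so m = -128/69.
Then c = ((-24) − 30·(-128/69))/7 = 104/23.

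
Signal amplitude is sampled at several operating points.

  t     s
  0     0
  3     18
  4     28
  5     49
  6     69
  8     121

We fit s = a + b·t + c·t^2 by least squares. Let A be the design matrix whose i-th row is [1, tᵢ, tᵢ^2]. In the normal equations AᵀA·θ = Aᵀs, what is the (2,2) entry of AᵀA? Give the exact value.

Row 2 ↔ basis t, column 2 ↔ basis t, so (AᵀA)_{2,2} = Σᵢ (t)·(t) = (0)·(0) + (3)·(3) + (4)·(4) + (5)·(5) + (6)·(6) + (8)·(8) = 150.

150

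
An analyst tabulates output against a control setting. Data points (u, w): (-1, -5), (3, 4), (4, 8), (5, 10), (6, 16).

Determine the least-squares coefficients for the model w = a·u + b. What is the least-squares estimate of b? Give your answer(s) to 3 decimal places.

b = -3.041

XᵀX·[a, b]ᵀ = Xᵀw reads: 87·a + 17·b = 195;  17·a + 5·b = 33.
Eliminating b: 5·(row 1) − 17·(row 2) gives 146·a = 5·195 − 17·33 = 414, so a = 207/73.
Then b = (33 − 17·(207/73))/5 = -222/73.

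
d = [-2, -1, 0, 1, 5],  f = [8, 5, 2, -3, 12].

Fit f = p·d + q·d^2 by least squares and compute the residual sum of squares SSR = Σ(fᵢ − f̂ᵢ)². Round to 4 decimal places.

SSR = 9.3011

Entries of AᵀA: Σd·d = 31, Σd·d^2 = 117, Σd^2·d^2 = 643.
For Aᵀf: Σd·f = 36, Σd^2·f = 334.
So AᵀA·[p, q]ᵀ = Aᵀf: [[31, 117]; [117, 643]]·[p, q]ᵀ = [36, 334]ᵀ.
Δ = 31·643 − 117² = 6244.
p = (36·643 − 117·334)/6244 = -7965/3122; q = (31·334 − 117·36)/6244 = 3071/3122.
Residuals: -1619/1561, 2287/1561, 2, -2236/1561, 257/1561; SSR = 14519/1561.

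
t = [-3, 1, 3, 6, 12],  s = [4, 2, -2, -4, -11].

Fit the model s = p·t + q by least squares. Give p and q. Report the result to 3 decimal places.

Forming AᵀA = [[199, 19]; [19, 5]] and Aᵀs = [-172, -11]ᵀ gives AᵀA·[p, q]ᵀ = Aᵀs.
Determinant 199·5 − 19² = 634.
p = ((-172)·5 − 19·(-11))/634 = -651/634; q = (199·(-11) − 19·(-172))/634 = 1079/634.

p = -1.027, q = 1.702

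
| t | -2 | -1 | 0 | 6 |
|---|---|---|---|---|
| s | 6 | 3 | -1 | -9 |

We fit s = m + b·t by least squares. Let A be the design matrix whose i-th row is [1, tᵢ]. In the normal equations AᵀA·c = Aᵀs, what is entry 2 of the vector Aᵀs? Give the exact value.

Entry 2 ↔ basis t, so (Aᵀs)_{2} = Σᵢ (t)·sᵢ = (-2)·(6) + (-1)·(3) + (0)·(-1) + (6)·(-9) = -69.

-69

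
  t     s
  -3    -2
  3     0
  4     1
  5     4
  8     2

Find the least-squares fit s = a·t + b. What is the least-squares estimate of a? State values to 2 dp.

a = 0.44

The normal system AᵀA·[a, b]ᵀ = Aᵀs is [[123, 17]; [17, 5]]·[a, b]ᵀ = [46, 5]ᵀ.
Δ = 123·5 − 17² = 326.
a = (46·5 − 17·5)/326 = 145/326; b = (123·5 − 17·46)/326 = -167/326.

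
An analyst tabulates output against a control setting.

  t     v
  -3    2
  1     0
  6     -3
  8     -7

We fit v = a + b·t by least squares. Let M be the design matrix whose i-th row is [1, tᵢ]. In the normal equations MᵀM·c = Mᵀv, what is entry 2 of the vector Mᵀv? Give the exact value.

Entry 2 ↔ basis t, so (Mᵀv)_{2} = Σᵢ (t)·vᵢ = (-3)·(2) + (1)·(0) + (6)·(-3) + (8)·(-7) = -80.

-80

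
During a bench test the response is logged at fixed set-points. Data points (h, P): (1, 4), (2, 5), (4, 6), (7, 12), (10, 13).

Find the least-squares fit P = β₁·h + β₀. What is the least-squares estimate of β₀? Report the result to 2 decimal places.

Setting ∂/∂β₁ … = 0 gives: 170·β₁ + 24·β₀ = 252;  24·β₁ + 5·β₀ = 40.
Eliminating β₀: 5·(row 1) − 24·(row 2) gives 274·β₁ = 5·252 − 24·40 = 300, so β₁ = 150/137.
Then β₀ = (40 − 24·(150/137))/5 = 376/137.

β₀ = 2.74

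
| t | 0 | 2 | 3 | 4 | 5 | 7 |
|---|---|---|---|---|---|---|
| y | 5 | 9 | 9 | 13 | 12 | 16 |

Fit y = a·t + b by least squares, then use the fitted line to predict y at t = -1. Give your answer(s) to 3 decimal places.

From the data, Σt·t = 103, Σt = 21, Σ1 = 6.
And Σt·y = 269, Σy = 64.
Eliminating b: 6·(row 1) − 21·(row 2) gives 177·a = 6·269 − 21·64 = 270, so a = 90/59.
Then b = (64 − 21·(90/59))/6 = 943/177.
At t = -1: ŷ = (90/59)·(-1) + (943/177)·(1) = 673/177.

ŷ = 3.802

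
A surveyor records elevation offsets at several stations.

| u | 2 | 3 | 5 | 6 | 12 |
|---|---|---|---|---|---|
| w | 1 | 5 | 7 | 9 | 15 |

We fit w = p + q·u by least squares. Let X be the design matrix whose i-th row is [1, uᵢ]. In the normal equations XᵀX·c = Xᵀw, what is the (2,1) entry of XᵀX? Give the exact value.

Row 2 ↔ basis u, column 1 ↔ basis 1, so (XᵀX)_{2,1} = Σᵢ u = (2)·(1) + (3)·(1) + (5)·(1) + (6)·(1) + (12)·(1) = 28.

28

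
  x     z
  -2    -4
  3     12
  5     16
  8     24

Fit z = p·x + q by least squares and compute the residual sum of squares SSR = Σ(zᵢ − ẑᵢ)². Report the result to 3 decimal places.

AᵀA·[p, q]ᵀ = Aᵀz reads: 102·p + 14·q = 316;  14·p + 4·q = 48.
det = 102·4 − 14² = 212.
p = (316·4 − 14·48)/212 = 148/53; q = (102·48 − 14·316)/212 = 118/53.
Residuals: -34/53, 74/53, -10/53, -30/53; SSR = 144/53.

SSR = 2.717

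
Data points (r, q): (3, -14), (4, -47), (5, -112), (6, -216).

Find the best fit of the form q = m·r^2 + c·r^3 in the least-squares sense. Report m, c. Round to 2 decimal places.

m = 3.07, c = -1.51

Forming MᵀM = [[2258, 12168]; [12168, 67106]] and Mᵀq = [-11454, -64042]ᵀ gives MᵀM·[m, c]ᵀ = Mᵀq.
Δ = 2258·67106 − 12168² = 3465124.
m = ((-11454)·67106 − 12168·(-64042))/3465124 = 204441/66637; c = (2258·(-64042) − 12168·(-11454))/3465124 = -1308641/866281.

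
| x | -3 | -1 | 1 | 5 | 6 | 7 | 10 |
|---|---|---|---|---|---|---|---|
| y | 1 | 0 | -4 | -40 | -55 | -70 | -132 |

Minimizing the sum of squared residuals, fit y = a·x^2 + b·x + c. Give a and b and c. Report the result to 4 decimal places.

a = -1.0111, b = -3.0236, c = -0.1376

AᵀA·[a, b, c]ᵀ = Aᵀy reads: 14405·a + 1657·b + 221·c = -19605;  1657·a + 221·b + 25·c = -2347;  221·a + 25·b + 7·c = -300.
(Σx^2·x^2 = 14405, Σx^2·x = 1657, Σx^2 = 221, Σx·x = 221, Σx = 25, Σ1 = 7, Σx^2·y = -19605, Σx·y = -2347, Σy = -300.)
Row-reducing yields a = -398833/394464, b = -1192687/394464, c = -4523/32872.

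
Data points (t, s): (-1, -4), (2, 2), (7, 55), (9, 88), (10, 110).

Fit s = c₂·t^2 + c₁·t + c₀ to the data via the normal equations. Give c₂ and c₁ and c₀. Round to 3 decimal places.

The normal equations are: 18979·c₂ + 2079·c₁ + 235·c₀ = 20827;  2079·c₂ + 235·c₁ + 27·c₀ = 2285;  235·c₂ + 27·c₁ + 5·c₀ = 251.
Inverting the 3×3 Gram matrix, [c₂, c₁, c₀]ᵀ = [65625/64516, 76433/64516, -129205/32258]ᵀ.

c₂ = 1.017, c₁ = 1.185, c₀ = -4.005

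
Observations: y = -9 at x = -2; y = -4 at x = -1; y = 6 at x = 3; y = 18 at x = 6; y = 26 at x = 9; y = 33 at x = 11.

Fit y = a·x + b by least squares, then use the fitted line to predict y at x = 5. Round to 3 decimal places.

AᵀA·[a, b]ᵀ = Aᵀy reads: 252·a + 26·b = 745;  26·a + 6·b = 70.
(Σx·x = 252, Σx = 26, Σ1 = 6, Σx·y = 745, Σy = 70.)
Determinant 252·6 − 26² = 836.
a = (745·6 − 26·70)/836 = 1325/418; b = (252·70 − 26·745)/836 = -865/418.
At x = 5: ŷ = (1325/418)·(5) + (-865/418)·(1) = 2880/209.

ŷ = 13.780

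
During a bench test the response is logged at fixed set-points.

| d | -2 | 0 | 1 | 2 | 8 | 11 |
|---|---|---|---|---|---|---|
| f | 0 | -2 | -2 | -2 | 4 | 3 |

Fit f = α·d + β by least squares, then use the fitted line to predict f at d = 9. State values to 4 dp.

f̂ = 2.6440

The normal system AᵀA·[α, β]ᵀ = Aᵀf is [[194, 20]; [20, 6]]·[α, β]ᵀ = [59, 1]ᵀ.
Δ = 194·6 − 20² = 764.
α = (59·6 − 20·1)/764 = 167/382; β = (194·1 − 20·59)/764 = -493/382.
At d = 9: f̂ = (167/382)·(9) + (-493/382)·(1) = 505/191.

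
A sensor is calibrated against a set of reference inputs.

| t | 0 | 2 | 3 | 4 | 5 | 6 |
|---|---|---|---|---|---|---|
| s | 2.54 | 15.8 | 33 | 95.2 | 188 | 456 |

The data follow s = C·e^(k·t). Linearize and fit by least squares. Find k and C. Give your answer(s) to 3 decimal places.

k = 0.863, C = 2.648

Taking logs, ln s = k·t + ln C, so regress ln s on t.
Σt = 20.0000, Σ(t)² = 90.0000, Σln s = 23.1036, Σt·ln s = 97.1506.
Equations: 90.0000·k + 20.0000·ln C = 97.1506;  20.0000·k + 6·ln C = 23.1036.
Slope k = (n·Σt·ln s − Σt·Σln s)/(n·Σ(t)² − (Σt)²) = (6·97.1506 − 20.0000·23.1036)/140.0000 = 0.86308; ln C = (Σln s − k·Σt)/n = 0.97365, so C = exp(0.97365) = 2.64759.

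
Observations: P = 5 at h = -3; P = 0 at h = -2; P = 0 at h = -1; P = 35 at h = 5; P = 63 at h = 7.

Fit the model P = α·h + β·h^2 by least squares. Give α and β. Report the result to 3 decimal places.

Compute the Gram sums: Σh·h = 88, Σh·h^2 = 432, Σh^2·h^2 = 3124.
And Σh·P = 601, Σh^2·P = 4007.
Normal equations: [[88, 432]; [432, 3124]]·[α, β]ᵀ = [601, 4007]ᵀ.
det = 88·3124 − 432² = 88288.
α = (601·3124 − 432·4007)/88288 = 36625/22072; β = (88·4007 − 432·601)/88288 = 11623/11036.

α = 1.659, β = 1.053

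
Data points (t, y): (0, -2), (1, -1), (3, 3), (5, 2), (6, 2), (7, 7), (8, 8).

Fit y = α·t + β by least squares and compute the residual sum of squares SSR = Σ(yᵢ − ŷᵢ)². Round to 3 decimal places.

SSR = 15.034

The normal system AᵀA·[α, β]ᵀ = Aᵀy is [[184, 30]; [30, 7]]·[α, β]ᵀ = [143, 19]ᵀ.
det = 184·7 − 30² = 388.
α = (143·7 − 30·19)/388 = 431/388; β = (184·19 − 30·143)/388 = -397/194.
Residuals: 9/194, -25/388, 665/388, -585/388, -254/97, 493/388, 225/194; SSR = 5833/388.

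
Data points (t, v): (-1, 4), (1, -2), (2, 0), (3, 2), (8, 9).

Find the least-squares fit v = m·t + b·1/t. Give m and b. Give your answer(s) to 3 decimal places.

Compute the Gram sums: Σt·t = 79, Σt·1/t = 5, Σ1/t·1/t = 1369/576.
Moment sums: Σt·v = 72, Σ1/t·v = -101/24.
So XᵀX·[m, b]ᵀ = Xᵀv: [[79, 5]; [5, 1369/576]]·[m, b]ᵀ = [72, -101/24]ᵀ.
Eliminating b: (1369/576)·(row 1) − 5·(row 2) gives (93751/576)·m = (1369/576)·72 − 5·(-101/24) = 1153/6, so m = 110688/93751.
Then b = ((-101/24) − 5·(110688/93751))/(1369/576) = -398856/93751.

m = 1.181, b = -4.254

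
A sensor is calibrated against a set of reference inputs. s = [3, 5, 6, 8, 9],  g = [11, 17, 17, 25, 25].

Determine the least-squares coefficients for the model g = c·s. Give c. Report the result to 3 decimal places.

With design matrix A, AᵀA = [[215]] and Aᵀg = [645]ᵀ.
Hence c = 645 / 215 ≈ 3.

c = 3.000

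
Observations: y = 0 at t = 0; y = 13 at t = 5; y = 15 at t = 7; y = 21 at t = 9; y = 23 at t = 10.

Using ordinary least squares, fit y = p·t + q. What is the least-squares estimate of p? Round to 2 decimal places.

Normal-equation sums: Σt·t = 255, Σt = 31, Σ1 = 5.
Moment sums: Σt·y = 589, Σy = 72.
Normal equations: [[255, 31]; [31, 5]]·[p, q]ᵀ = [589, 72]ᵀ.
Δ = 255·5 − 31² = 314.
p = (589·5 − 31·72)/314 = 713/314; q = (255·72 − 31·589)/314 = 101/314.

p = 2.27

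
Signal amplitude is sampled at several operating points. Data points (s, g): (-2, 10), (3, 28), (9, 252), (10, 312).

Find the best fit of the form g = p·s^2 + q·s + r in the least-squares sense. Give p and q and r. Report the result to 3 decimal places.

p = 3.082, q = 0.473, r = -1.326

Normal-equation sums: Σs^2·s^2 = 16658, Σs^2·s = 1748, Σs^2 = 194, Σs·s = 194, Σs = 20, Σ1 = 4.
Right-hand side: Σs^2·g = 51904, Σs·g = 5452, Σg = 602.
So XᵀX·[p, q, r]ᵀ = Xᵀg: [[16658, 1748, 194]; [1748, 194, 20]; [194, 20, 4]]·[p, q, r]ᵀ = [51904, 5452, 602]ᵀ.
Inverting the 3×3 Gram matrix, [p, q, r]ᵀ = [39097/12687, 6002/12687, -5607/4229]ᵀ.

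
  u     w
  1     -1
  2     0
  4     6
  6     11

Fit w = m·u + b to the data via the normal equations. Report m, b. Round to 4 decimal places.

Forming XᵀX = [[57, 13]; [13, 4]] and Xᵀw = [89, 16]ᵀ gives XᵀX·[m, b]ᵀ = Xᵀw.
Eliminating b: 4·(row 1) − 13·(row 2) gives 59·m = 4·89 − 13·16 = 148, so m = 148/59.
Then b = (16 − 13·(148/59))/4 = -245/59.

m = 2.5085, b = -4.1525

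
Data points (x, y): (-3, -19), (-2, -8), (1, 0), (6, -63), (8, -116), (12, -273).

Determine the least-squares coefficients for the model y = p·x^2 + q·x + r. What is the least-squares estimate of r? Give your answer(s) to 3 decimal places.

Forming AᵀA = [[26226, 2422, 258]; [2422, 258, 22]; [258, 22, 6]] and Aᵀy = [-49207, -4509, -479]ᵀ gives AᵀA·[p, q, r]ᵀ = Aᵀy.
Inverting the 3×3 Gram matrix, [p, q, r]ᵀ = [-5573/2784, 1057/928, 1439/696]ᵀ.

r = 2.068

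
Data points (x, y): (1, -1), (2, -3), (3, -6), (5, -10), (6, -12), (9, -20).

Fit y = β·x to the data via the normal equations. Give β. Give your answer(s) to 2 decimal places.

β = -2.10

Compute the Gram sums: Σx·x = 156.
For Aᵀy: Σx·y = -327.
AᵀA·[β]ᵀ = Aᵀy becomes [[156]]·[β]ᵀ = [-327]ᵀ.
Hence β = -327 / 156 ≈ -2.09615.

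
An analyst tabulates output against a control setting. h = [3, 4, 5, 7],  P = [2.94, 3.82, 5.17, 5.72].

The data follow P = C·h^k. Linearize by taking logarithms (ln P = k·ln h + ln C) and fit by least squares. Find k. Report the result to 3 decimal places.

k = 0.816

Linearized form: ln P = k·ln h + ln C. From the 4 transformed points,
Sums: Σln h = 6.0403, Σ(ln h)² = 9.5056, Σln P = 5.8055, Σln h·ln P = 9.0804.
Normal system: [[9.5056, 6.0403]; [6.0403, 4]]·[k, ln C]ᵀ = [9.0804, 5.8055]ᵀ.
Solving (det = 1.5378): k = 0.81615, ln C = 0.21894.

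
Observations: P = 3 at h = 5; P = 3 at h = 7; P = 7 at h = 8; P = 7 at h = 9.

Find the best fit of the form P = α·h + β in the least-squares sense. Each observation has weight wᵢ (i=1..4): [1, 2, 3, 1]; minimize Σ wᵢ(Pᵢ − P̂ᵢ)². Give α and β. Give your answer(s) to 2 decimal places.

Entries of XᵀWX: Σwᵢ·h·h = 396, Σwᵢ·h = 52, Σwᵢ·1 = 7.
Right-hand side: Σwᵢ·h·P = 288, Σwᵢ·P = 37.
XᵀWX·[α, β]ᵀ = XᵀWP becomes [[396, 52]; [52, 7]]·[α, β]ᵀ = [288, 37]ᵀ.
Determinant 396·7 − 52² = 68.
α = (288·7 − 52·37)/68 = 23/17; β = (396·37 − 52·288)/68 = -81/17.

α = 1.35, β = -4.76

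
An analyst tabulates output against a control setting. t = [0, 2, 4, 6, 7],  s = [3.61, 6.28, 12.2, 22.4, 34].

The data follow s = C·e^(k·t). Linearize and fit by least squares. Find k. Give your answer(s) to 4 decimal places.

k = 0.3183

Taking logs, ln s = k·t + ln C, so regress ln s on t.
Sums: Σt = 19.0000, Σ(t)² = 105.0000, Σln s = 12.2579, Σt·ln s = 57.0194.
Normal system: [[105.0000, 19.0000]; [19.0000, 5]]·[k, ln C]ᵀ = [57.0194, 12.2579]ᵀ.
Δ = 105.0000·5 − (19.0000)² = 164.0000; k = (57.0194·5 − 19.0000·12.2579)/164.0000 = 0.31827, ln C = (105.0000·12.2579 − 19.0000·57.0194)/164.0000 = 1.24217.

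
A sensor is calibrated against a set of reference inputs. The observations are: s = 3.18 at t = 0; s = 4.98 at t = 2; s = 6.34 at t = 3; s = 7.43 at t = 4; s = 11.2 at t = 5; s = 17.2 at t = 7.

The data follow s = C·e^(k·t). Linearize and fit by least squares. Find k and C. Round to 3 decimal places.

k = 0.244, C = 3.079

Let Y = ln s. Fitting Y = k·t + ln C by least squares:
Σt = 21.0000, Σ(t)² = 103.0000, Σln s = 11.8755, Σt·ln s = 48.7675.
Equations: 103.0000·k + 21.0000·ln C = 48.7675;  21.0000·k + 6·ln C = 11.8755.
Solving (det = 177.0000): k = 0.24417, ln C = 1.12465, so C = exp(1.12465) = 3.07913.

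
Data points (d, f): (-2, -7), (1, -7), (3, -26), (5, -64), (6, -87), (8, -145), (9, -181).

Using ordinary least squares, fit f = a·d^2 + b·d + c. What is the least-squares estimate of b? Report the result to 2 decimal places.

From the data, Σd^2·d^2 = 12676, Σd^2·d = 1602, Σd^2 = 220, Σd·d = 220, Σd = 30, Σ1 = 7.
Right-hand side: Σd^2·f = -28942, Σd·f = -3702, Σf = -517.
Solving the 3×3 system (Gaussian elimination) gives a = -105506/53851, b = -114783/53851, c = -169451/53851.

b = -2.13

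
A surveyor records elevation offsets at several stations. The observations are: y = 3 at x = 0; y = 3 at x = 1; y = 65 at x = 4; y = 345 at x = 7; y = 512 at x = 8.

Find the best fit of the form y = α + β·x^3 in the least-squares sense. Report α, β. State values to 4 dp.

α = 2.2173, β = 0.9966

With design matrix A, AᵀA = [[5, 920]; [920, 383890]] and Aᵀy = [928, 384642]ᵀ.
det = 5·383890 − 920² = 1073050.
α = (928·383890 − 920·384642)/1073050 = 237928/107305; β = (5·384642 − 920·928)/1073050 = 21389/21461.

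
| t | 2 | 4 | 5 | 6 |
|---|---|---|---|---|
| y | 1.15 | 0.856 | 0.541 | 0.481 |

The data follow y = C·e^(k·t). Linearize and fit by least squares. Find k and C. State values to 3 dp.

Linearized form: ln y = k·t + ln C. From the 4 transformed points,
Σt = 17.0000, Σ(t)² = 81.0000, Σln y = -1.3619, Σt·ln y = -7.8054.
Normal system: [[81.0000, 17.0000]; [17.0000, 4]]·[k, ln C]ᵀ = [-7.8054, -1.3619]ᵀ.
Solving (det = 35.0000): k = -0.23053, ln C = 0.63927, so C = exp(0.63927) = 1.89510.

k = -0.231, C = 1.895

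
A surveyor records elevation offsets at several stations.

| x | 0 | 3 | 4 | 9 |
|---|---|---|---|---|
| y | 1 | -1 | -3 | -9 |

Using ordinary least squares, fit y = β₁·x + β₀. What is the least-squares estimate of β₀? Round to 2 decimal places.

Forming MᵀM = [[106, 16]; [16, 4]] and Mᵀy = [-96, -12]ᵀ gives MᵀM·[β₁, β₀]ᵀ = Mᵀy.
Eliminating β₀: 4·(row 1) − 16·(row 2) gives 168·β₁ = 4·(-96) − 16·(-12) = -192, so β₁ = -8/7.
Then β₀ = ((-12) − 16·(-8/7))/4 = 11/7.

β₀ = 1.57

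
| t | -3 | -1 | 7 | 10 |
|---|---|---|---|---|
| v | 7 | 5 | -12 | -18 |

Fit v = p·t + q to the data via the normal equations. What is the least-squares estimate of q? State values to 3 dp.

q = 1.944

Forming MᵀM = [[159, 13]; [13, 4]] and Mᵀv = [-290, -18]ᵀ gives MᵀM·[p, q]ᵀ = Mᵀv.
det = 159·4 − 13² = 467.
p = ((-290)·4 − 13·(-18))/467 = -926/467; q = (159·(-18) − 13·(-290))/467 = 908/467.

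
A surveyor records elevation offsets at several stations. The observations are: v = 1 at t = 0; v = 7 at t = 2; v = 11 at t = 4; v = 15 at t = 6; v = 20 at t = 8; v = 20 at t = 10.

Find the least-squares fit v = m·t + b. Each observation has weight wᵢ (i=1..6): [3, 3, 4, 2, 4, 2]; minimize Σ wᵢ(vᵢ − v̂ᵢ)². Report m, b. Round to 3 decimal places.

From the data, Σwᵢ·t·t = 604, Σwᵢ·t = 86, Σwᵢ·1 = 18.
And Σwᵢ·t·v = 1438, Σwᵢ·v = 218.
Normal equations: [[604, 86]; [86, 18]]·[m, b]ᵀ = [1438, 218]ᵀ.
det = 604·18 − 86² = 3476.
m = (1438·18 − 86·218)/3476 = 1784/869; b = (604·218 − 86·1438)/3476 = 2001/869.

m = 2.053, b = 2.303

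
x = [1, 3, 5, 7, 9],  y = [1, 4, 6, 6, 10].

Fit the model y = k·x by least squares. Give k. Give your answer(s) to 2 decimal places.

The normal system AᵀA·[k]ᵀ = Aᵀy is [[165]]·[k]ᵀ = [175]ᵀ.
Hence k = 175 / 165 ≈ 1.06061.

k = 1.06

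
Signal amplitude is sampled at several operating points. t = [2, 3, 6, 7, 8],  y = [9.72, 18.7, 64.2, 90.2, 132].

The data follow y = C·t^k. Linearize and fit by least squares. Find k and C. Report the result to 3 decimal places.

k = 1.842, C = 2.579

Linearized form: ln y = k·ln t + ln C. From the 5 transformed points,
XᵀX = [[13.0084, 7.6089]; [7.6089, 5]], rhs = [31.1650, 18.7495]ᵀ  (here Σln t = 7.6089, Σ(ln t)² = 13.0084, Σln y = 18.7495, Σln t·ln y = 31.1650).
Δ = 13.0084·5 − (7.6089)² = 7.1473; k = (31.1650·5 − 7.6089·18.7495)/7.1473 = 1.84156, ln C = (13.0084·18.7495 − 7.6089·31.1650)/7.1473 = 0.94747, so C = exp(0.94747) = 2.57919.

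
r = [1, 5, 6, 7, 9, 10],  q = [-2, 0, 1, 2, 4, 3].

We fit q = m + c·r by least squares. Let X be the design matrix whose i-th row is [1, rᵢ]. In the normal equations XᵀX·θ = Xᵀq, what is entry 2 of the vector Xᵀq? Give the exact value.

84

Entry 2 ↔ basis r, so (Xᵀq)_{2} = Σᵢ (r)·qᵢ = (1)·(-2) + (5)·(0) + (6)·(1) + (7)·(2) + (9)·(4) + (10)·(3) = 84.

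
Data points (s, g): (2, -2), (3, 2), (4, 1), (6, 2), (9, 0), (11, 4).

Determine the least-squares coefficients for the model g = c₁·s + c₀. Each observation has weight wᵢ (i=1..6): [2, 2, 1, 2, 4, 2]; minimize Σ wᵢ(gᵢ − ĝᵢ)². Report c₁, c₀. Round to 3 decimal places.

Setting ∂/∂c₁ … = 0 gives: 680·c₁ + 84·c₀ = 120;  84·c₁ + 13·c₀ = 13.
Eliminating c₀: 13·(row 1) − 84·(row 2) gives 1784·c₁ = 13·120 − 84·13 = 468, so c₁ = 117/446.
Then c₀ = (13 − 84·(117/446))/13 = -155/223.

c₁ = 0.262, c₀ = -0.695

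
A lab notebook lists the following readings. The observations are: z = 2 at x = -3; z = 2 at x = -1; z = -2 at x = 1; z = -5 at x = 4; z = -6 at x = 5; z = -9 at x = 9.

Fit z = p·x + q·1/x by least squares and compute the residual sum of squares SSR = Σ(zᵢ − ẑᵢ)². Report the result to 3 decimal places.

SSR = 2.942

Compute the Gram sums: Σx·x = 133, Σx·1/x = 6, Σ1/x·1/x = 72121/32400.
Right-hand side: Σx·z = -141, Σ1/x·z = -487/60.
det = 133·(72121/32400) − 6² = 8425693/32400.
p = ((-141)·(72121/32400) − 6·(-487/60))/(8425693/32400) = -8591181/8425693; q = (133·(-487/60) − 6·(-141))/(8425693/32400) = -7565940/8425693.
Residuals: -11444137/8425693, 694265/8425693, -694265/8425693, -5872256/8425693, -357945/495629, 2330052/8425693; SSR = 24789988/8425693.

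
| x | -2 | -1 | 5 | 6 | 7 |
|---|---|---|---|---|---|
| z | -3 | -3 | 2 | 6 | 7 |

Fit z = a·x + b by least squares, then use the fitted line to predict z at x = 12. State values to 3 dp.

ẑ = 11.700

With design matrix A, AᵀA = [[115, 15]; [15, 5]] and Aᵀz = [104, 9]ᵀ.
Eliminating b: 5·(row 1) − 15·(row 2) gives 350·a = 5·104 − 15·9 = 385, so a = 11/10.
Then b = (9 − 15·(11/10))/5 = -3/2.
At x = 12: ẑ = (11/10)·(12) + (-3/2)·(1) = 117/10.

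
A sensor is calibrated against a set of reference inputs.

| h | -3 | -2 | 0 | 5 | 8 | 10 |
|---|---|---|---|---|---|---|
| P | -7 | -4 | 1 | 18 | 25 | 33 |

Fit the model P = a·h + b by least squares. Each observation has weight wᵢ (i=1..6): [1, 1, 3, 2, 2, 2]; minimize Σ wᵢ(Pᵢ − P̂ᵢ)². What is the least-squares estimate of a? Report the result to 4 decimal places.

a = 3.0744

The normal system XᵀWX·[a, b]ᵀ = XᵀWP is [[391, 41]; [41, 11]]·[a, b]ᵀ = [1269, 144]ᵀ.
Eliminating b: 11·(row 1) − 41·(row 2) gives 2620·a = 11·1269 − 41·144 = 8055, so a = 1611/524.
Then b = (144 − 41·(1611/524))/11 = 855/524.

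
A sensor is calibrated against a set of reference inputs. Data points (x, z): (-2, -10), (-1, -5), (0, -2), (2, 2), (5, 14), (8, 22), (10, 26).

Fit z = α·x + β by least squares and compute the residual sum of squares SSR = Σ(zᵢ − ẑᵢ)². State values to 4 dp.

SSR = 9.4246

With design matrix A, AᵀA = [[198, 22]; [22, 7]] and Aᵀz = [535, 47]ᵀ.
Δ = 198·7 − 22² = 902.
α = (535·7 − 22·47)/902 = 2711/902; β = (198·47 − 22·535)/902 = -112/41.
Residuals: -567/451, 665/902, 30/41, -577/451, 1537/902, 310/451, -597/451; SSR = 8501/902.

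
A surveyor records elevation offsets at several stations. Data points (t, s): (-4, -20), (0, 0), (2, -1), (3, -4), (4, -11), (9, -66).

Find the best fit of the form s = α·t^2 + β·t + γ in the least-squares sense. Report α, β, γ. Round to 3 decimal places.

Entries of MᵀM: Σt^2·t^2 = 7170, Σt^2·t = 764, Σt^2 = 126, Σt·t = 126, Σt = 14, Σ1 = 6.
Moment sums: Σt^2·s = -5882, Σt·s = -572, Σs = -102.
Inverting the 3×3 Gram matrix, [α, β, γ]ᵀ = [-28813/30201, 61696/50335, 26408/151005]ᵀ.

α = -0.954, β = 1.226, γ = 0.175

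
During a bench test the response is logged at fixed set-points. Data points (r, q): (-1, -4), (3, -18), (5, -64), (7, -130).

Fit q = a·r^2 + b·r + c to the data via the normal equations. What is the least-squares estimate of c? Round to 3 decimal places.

Sums needed: Σr^2·r^2 = 3108, Σr^2·r = 494, Σr^2 = 84, Σr·r = 84, Σr = 14, Σ1 = 4.
Moment sums: Σr^2·q = -8136, Σr·q = -1280, Σq = -216.
Normal equations: [[3108, 494, 84]; [494, 84, 14]; [84, 14, 4]]·[a, b, c]ᵀ = [-8136, -1280, -216]ᵀ.
Inverting the 3×3 Gram matrix, [a, b, c]ᵀ = [-265/88, 123/55, 621/440]ᵀ.

c = 1.411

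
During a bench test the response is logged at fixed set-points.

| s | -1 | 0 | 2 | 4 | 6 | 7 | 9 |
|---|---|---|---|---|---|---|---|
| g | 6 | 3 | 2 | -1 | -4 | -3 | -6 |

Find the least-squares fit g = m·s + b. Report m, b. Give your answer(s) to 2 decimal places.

m = -1.13, b = 3.92

The normal equations are: 187·m + 27·b = -105;  27·m + 7·b = -3.
Determinant 187·7 − 27² = 580.
m = ((-105)·7 − 27·(-3))/580 = -327/290; b = (187·(-3) − 27·(-105))/580 = 1137/290.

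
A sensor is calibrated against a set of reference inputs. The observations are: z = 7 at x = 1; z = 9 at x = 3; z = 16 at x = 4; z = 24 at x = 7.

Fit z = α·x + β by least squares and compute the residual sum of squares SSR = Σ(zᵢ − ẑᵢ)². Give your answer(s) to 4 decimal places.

Setting ∂/∂α … = 0 gives: 75·α + 15·β = 266;  15·α + 4·β = 56.
(Σx·x = 75, Σx = 15, Σ1 = 4, Σx·z = 266, Σz = 56.)
Δ = 75·4 − 15² = 75.
α = (266·4 − 15·56)/75 = 224/75; β = (75·56 − 15·266)/75 = 14/5.
Residuals: 91/75, -69/25, 94/75, 22/75; SSR = 806/75.

SSR = 10.7467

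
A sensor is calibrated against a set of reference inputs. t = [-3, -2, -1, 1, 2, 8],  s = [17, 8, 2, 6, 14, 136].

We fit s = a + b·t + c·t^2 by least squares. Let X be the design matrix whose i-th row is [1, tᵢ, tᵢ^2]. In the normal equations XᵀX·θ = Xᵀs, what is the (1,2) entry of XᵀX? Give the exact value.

5

Row 1 ↔ basis 1, column 2 ↔ basis t, so (XᵀX)_{1,2} = Σᵢ t = (1)·(-3) + (1)·(-2) + (1)·(-1) + (1)·(1) + (1)·(2) + (1)·(8) = 5.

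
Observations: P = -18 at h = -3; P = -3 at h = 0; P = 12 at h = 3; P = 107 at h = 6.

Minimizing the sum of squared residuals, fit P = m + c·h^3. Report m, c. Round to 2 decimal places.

Normal-equation sums: Σ1 = 4, Σh^3 = 216, Σh^3·h^3 = 48114.
And ΣP = 98, Σh^3·P = 23922.
So MᵀM·[m, c]ᵀ = MᵀP: [[4, 216]; [216, 48114]]·[m, c]ᵀ = [98, 23922]ᵀ.
Δ = 4·48114 − 216² = 145800.
m = (98·48114 − 216·23922)/145800 = -31/10; c = (4·23922 − 216·98)/145800 = 23/45.

m = -3.10, c = 0.51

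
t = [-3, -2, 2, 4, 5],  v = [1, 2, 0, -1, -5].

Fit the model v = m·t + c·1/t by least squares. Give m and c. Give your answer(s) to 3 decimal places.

m = -0.779, c = 1.841

XᵀX·[m, c]ᵀ = Xᵀv reads: 58·m + 5·c = -36;  5·m + (2569/3600)·c = -31/12.
Δ = 58·(2569/3600) − 5² = 29501/1800.
m = ((-36)·(2569/3600) − 5·(-31/12))/(29501/1800) = -22992/29501; c = (58·(-31/12) − 5·(-36))/(29501/1800) = 54300/29501.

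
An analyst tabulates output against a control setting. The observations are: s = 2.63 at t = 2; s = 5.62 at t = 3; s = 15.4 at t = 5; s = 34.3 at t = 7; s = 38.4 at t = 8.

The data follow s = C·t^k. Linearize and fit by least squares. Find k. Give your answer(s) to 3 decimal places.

k = 1.990

Let Y = ln s. Fitting Y = k·ln t + ln C by least squares:
Σln t = 7.4265, Σ(ln t)² = 12.3883, Σln s = 12.6109, Σln t·ln s = 21.4326.
Equations: 12.3883·k + 7.4265·ln C = 21.4326;  7.4265·k + 5·ln C = 12.6109.
Slope k = (n·Σln t·ln s − Σln t·Σln s)/(n·Σ(ln t)² − (Σln t)²) = (5·21.4326 − 7.4265·12.6109)/6.7880 = 1.98993; ln C = (Σln s − k·Σln t)/n = -0.43349.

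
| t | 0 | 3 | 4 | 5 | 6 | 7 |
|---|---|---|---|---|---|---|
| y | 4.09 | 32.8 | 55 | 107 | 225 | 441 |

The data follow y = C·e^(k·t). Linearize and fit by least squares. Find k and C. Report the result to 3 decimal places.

k = 0.664, C = 4.116

Let Y = ln y. Fitting Y = k·t + ln C by least squares:
AᵀA = [[135.0000, 25.0000]; [25.0000, 6]], rhs = [124.9847, 25.0843]ᵀ  (here Σt = 25.0000, Σ(t)² = 135.0000, Σln y = 25.0843, Σt·ln y = 124.9847).
Solving (det = 185.0000): k = 0.66379, ln C = 1.41492, so C = exp(1.41492) = 4.11617.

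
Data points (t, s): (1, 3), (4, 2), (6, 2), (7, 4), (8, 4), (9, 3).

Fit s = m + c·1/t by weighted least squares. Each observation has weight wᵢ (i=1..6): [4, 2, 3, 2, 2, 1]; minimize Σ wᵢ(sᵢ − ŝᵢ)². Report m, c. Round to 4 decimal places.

m = 2.9408, c = -0.0302

Compute the Gram sums: Σwᵢ·1 = 14, Σwᵢ·1/t = 1423/252, Σwᵢ·1/t·1/t = 545213/127008.
Right-hand side: Σwᵢ·s = 41, Σwᵢ·1/t·s = 346/21.
So MᵀWM·[m, c]ᵀ = MᵀWs: [[14, 1423/252]; [1423/252, 545213/127008]]·[m, c]ᵀ = [41, 346/21]ᵀ.
Eliminating c: (545213/127008)·(row 1) − (1423/252)·(row 2) gives (895781/31752)·m = (545213/127008)·41 − (1423/252)·(346/21) = 10537141/127008, so m = 10537141/3583124.
Then c = ((346/21) − (1423/252)·(10537141/3583124))/(545213/127008) = -27090/895781.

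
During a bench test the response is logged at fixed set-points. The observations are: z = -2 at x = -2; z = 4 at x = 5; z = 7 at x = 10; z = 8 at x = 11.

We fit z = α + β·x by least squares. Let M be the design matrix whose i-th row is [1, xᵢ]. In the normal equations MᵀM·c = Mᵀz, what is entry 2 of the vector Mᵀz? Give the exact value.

182

Entry 2 ↔ basis x, so (Mᵀz)_{2} = Σᵢ (x)·zᵢ = (-2)·(-2) + (5)·(4) + (10)·(7) + (11)·(8) = 182.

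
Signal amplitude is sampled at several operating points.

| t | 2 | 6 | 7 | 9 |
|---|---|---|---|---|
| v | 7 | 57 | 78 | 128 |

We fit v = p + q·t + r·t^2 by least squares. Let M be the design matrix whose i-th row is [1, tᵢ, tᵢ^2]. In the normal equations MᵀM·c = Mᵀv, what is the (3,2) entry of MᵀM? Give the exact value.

1296

Row 3 ↔ basis t^2, column 2 ↔ basis t, so (MᵀM)_{3,2} = Σᵢ (t^2)·(t) = (4)·(2) + (36)·(6) + (49)·(7) + (81)·(9) = 1296.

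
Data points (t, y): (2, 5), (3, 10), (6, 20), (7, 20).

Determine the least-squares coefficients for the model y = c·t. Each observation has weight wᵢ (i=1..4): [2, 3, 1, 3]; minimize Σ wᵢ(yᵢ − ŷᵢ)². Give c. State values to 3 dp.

From the data, Σwᵢ·t·t = 218.
For AᵀWy: Σwᵢ·t·y = 650.
Normal equations: [[218]]·[c]ᵀ = [650]ᵀ.
Hence c = 650 / 218 ≈ 2.98165.

c = 2.982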